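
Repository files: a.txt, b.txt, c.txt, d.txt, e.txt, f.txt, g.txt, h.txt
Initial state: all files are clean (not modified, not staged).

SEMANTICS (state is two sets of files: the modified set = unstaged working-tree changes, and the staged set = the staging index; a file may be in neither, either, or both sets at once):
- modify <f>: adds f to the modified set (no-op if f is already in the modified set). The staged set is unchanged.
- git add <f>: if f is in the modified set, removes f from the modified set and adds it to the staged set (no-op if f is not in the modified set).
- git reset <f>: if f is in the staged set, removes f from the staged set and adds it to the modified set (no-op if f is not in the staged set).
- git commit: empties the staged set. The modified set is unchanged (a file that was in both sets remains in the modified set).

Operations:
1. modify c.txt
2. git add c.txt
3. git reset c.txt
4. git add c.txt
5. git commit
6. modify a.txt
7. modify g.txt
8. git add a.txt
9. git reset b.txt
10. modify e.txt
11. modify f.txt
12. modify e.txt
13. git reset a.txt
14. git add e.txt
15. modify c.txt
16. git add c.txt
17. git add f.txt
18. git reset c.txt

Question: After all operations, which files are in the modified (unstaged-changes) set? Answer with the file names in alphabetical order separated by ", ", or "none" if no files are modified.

Answer: a.txt, c.txt, g.txt

Derivation:
After op 1 (modify c.txt): modified={c.txt} staged={none}
After op 2 (git add c.txt): modified={none} staged={c.txt}
After op 3 (git reset c.txt): modified={c.txt} staged={none}
After op 4 (git add c.txt): modified={none} staged={c.txt}
After op 5 (git commit): modified={none} staged={none}
After op 6 (modify a.txt): modified={a.txt} staged={none}
After op 7 (modify g.txt): modified={a.txt, g.txt} staged={none}
After op 8 (git add a.txt): modified={g.txt} staged={a.txt}
After op 9 (git reset b.txt): modified={g.txt} staged={a.txt}
After op 10 (modify e.txt): modified={e.txt, g.txt} staged={a.txt}
After op 11 (modify f.txt): modified={e.txt, f.txt, g.txt} staged={a.txt}
After op 12 (modify e.txt): modified={e.txt, f.txt, g.txt} staged={a.txt}
After op 13 (git reset a.txt): modified={a.txt, e.txt, f.txt, g.txt} staged={none}
After op 14 (git add e.txt): modified={a.txt, f.txt, g.txt} staged={e.txt}
After op 15 (modify c.txt): modified={a.txt, c.txt, f.txt, g.txt} staged={e.txt}
After op 16 (git add c.txt): modified={a.txt, f.txt, g.txt} staged={c.txt, e.txt}
After op 17 (git add f.txt): modified={a.txt, g.txt} staged={c.txt, e.txt, f.txt}
After op 18 (git reset c.txt): modified={a.txt, c.txt, g.txt} staged={e.txt, f.txt}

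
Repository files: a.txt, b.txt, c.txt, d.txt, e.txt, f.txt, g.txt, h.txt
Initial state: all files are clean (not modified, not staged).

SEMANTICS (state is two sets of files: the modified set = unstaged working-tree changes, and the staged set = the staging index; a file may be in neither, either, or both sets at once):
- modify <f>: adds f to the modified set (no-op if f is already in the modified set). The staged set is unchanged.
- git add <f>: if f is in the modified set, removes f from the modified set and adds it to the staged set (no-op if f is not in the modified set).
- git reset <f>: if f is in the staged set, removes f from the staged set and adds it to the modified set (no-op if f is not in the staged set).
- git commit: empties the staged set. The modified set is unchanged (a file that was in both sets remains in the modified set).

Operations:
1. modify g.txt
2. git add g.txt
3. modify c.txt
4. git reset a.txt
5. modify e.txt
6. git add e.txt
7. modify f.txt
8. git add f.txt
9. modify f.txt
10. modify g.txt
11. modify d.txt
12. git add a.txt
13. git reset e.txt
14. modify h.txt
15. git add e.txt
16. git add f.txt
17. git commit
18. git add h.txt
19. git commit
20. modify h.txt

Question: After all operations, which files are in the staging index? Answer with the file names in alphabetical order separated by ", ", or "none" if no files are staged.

After op 1 (modify g.txt): modified={g.txt} staged={none}
After op 2 (git add g.txt): modified={none} staged={g.txt}
After op 3 (modify c.txt): modified={c.txt} staged={g.txt}
After op 4 (git reset a.txt): modified={c.txt} staged={g.txt}
After op 5 (modify e.txt): modified={c.txt, e.txt} staged={g.txt}
After op 6 (git add e.txt): modified={c.txt} staged={e.txt, g.txt}
After op 7 (modify f.txt): modified={c.txt, f.txt} staged={e.txt, g.txt}
After op 8 (git add f.txt): modified={c.txt} staged={e.txt, f.txt, g.txt}
After op 9 (modify f.txt): modified={c.txt, f.txt} staged={e.txt, f.txt, g.txt}
After op 10 (modify g.txt): modified={c.txt, f.txt, g.txt} staged={e.txt, f.txt, g.txt}
After op 11 (modify d.txt): modified={c.txt, d.txt, f.txt, g.txt} staged={e.txt, f.txt, g.txt}
After op 12 (git add a.txt): modified={c.txt, d.txt, f.txt, g.txt} staged={e.txt, f.txt, g.txt}
After op 13 (git reset e.txt): modified={c.txt, d.txt, e.txt, f.txt, g.txt} staged={f.txt, g.txt}
After op 14 (modify h.txt): modified={c.txt, d.txt, e.txt, f.txt, g.txt, h.txt} staged={f.txt, g.txt}
After op 15 (git add e.txt): modified={c.txt, d.txt, f.txt, g.txt, h.txt} staged={e.txt, f.txt, g.txt}
After op 16 (git add f.txt): modified={c.txt, d.txt, g.txt, h.txt} staged={e.txt, f.txt, g.txt}
After op 17 (git commit): modified={c.txt, d.txt, g.txt, h.txt} staged={none}
After op 18 (git add h.txt): modified={c.txt, d.txt, g.txt} staged={h.txt}
After op 19 (git commit): modified={c.txt, d.txt, g.txt} staged={none}
After op 20 (modify h.txt): modified={c.txt, d.txt, g.txt, h.txt} staged={none}

Answer: none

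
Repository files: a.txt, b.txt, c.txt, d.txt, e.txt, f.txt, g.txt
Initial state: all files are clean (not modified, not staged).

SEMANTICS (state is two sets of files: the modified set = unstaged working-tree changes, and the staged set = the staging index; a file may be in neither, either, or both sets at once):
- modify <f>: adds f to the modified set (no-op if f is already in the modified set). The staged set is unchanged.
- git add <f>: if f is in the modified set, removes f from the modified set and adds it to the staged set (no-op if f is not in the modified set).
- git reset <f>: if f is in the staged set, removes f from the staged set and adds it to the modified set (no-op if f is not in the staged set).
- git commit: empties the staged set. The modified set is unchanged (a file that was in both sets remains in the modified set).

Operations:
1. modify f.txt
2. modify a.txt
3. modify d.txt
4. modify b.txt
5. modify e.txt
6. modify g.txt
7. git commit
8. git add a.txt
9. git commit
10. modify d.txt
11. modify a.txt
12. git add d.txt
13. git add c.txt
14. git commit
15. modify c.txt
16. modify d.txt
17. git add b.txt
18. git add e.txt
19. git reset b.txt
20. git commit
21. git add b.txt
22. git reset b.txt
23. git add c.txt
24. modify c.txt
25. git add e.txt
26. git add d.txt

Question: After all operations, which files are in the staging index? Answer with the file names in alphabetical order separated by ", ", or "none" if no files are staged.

After op 1 (modify f.txt): modified={f.txt} staged={none}
After op 2 (modify a.txt): modified={a.txt, f.txt} staged={none}
After op 3 (modify d.txt): modified={a.txt, d.txt, f.txt} staged={none}
After op 4 (modify b.txt): modified={a.txt, b.txt, d.txt, f.txt} staged={none}
After op 5 (modify e.txt): modified={a.txt, b.txt, d.txt, e.txt, f.txt} staged={none}
After op 6 (modify g.txt): modified={a.txt, b.txt, d.txt, e.txt, f.txt, g.txt} staged={none}
After op 7 (git commit): modified={a.txt, b.txt, d.txt, e.txt, f.txt, g.txt} staged={none}
After op 8 (git add a.txt): modified={b.txt, d.txt, e.txt, f.txt, g.txt} staged={a.txt}
After op 9 (git commit): modified={b.txt, d.txt, e.txt, f.txt, g.txt} staged={none}
After op 10 (modify d.txt): modified={b.txt, d.txt, e.txt, f.txt, g.txt} staged={none}
After op 11 (modify a.txt): modified={a.txt, b.txt, d.txt, e.txt, f.txt, g.txt} staged={none}
After op 12 (git add d.txt): modified={a.txt, b.txt, e.txt, f.txt, g.txt} staged={d.txt}
After op 13 (git add c.txt): modified={a.txt, b.txt, e.txt, f.txt, g.txt} staged={d.txt}
After op 14 (git commit): modified={a.txt, b.txt, e.txt, f.txt, g.txt} staged={none}
After op 15 (modify c.txt): modified={a.txt, b.txt, c.txt, e.txt, f.txt, g.txt} staged={none}
After op 16 (modify d.txt): modified={a.txt, b.txt, c.txt, d.txt, e.txt, f.txt, g.txt} staged={none}
After op 17 (git add b.txt): modified={a.txt, c.txt, d.txt, e.txt, f.txt, g.txt} staged={b.txt}
After op 18 (git add e.txt): modified={a.txt, c.txt, d.txt, f.txt, g.txt} staged={b.txt, e.txt}
After op 19 (git reset b.txt): modified={a.txt, b.txt, c.txt, d.txt, f.txt, g.txt} staged={e.txt}
After op 20 (git commit): modified={a.txt, b.txt, c.txt, d.txt, f.txt, g.txt} staged={none}
After op 21 (git add b.txt): modified={a.txt, c.txt, d.txt, f.txt, g.txt} staged={b.txt}
After op 22 (git reset b.txt): modified={a.txt, b.txt, c.txt, d.txt, f.txt, g.txt} staged={none}
After op 23 (git add c.txt): modified={a.txt, b.txt, d.txt, f.txt, g.txt} staged={c.txt}
After op 24 (modify c.txt): modified={a.txt, b.txt, c.txt, d.txt, f.txt, g.txt} staged={c.txt}
After op 25 (git add e.txt): modified={a.txt, b.txt, c.txt, d.txt, f.txt, g.txt} staged={c.txt}
After op 26 (git add d.txt): modified={a.txt, b.txt, c.txt, f.txt, g.txt} staged={c.txt, d.txt}

Answer: c.txt, d.txt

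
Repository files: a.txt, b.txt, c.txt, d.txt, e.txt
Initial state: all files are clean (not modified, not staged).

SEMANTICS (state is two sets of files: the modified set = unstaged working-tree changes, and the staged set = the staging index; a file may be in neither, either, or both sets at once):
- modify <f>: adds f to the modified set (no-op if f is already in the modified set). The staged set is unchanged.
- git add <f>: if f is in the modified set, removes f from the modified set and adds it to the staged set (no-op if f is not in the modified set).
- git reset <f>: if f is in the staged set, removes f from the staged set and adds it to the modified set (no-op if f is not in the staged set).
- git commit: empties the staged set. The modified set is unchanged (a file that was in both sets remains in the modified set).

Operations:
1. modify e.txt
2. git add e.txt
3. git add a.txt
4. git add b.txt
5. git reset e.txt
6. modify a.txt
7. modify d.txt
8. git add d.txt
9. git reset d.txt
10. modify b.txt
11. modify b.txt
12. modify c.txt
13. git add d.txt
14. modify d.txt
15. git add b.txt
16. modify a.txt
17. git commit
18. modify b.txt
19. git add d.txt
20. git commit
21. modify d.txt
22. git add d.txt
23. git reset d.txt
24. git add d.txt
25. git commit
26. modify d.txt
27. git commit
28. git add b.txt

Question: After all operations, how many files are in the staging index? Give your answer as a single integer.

After op 1 (modify e.txt): modified={e.txt} staged={none}
After op 2 (git add e.txt): modified={none} staged={e.txt}
After op 3 (git add a.txt): modified={none} staged={e.txt}
After op 4 (git add b.txt): modified={none} staged={e.txt}
After op 5 (git reset e.txt): modified={e.txt} staged={none}
After op 6 (modify a.txt): modified={a.txt, e.txt} staged={none}
After op 7 (modify d.txt): modified={a.txt, d.txt, e.txt} staged={none}
After op 8 (git add d.txt): modified={a.txt, e.txt} staged={d.txt}
After op 9 (git reset d.txt): modified={a.txt, d.txt, e.txt} staged={none}
After op 10 (modify b.txt): modified={a.txt, b.txt, d.txt, e.txt} staged={none}
After op 11 (modify b.txt): modified={a.txt, b.txt, d.txt, e.txt} staged={none}
After op 12 (modify c.txt): modified={a.txt, b.txt, c.txt, d.txt, e.txt} staged={none}
After op 13 (git add d.txt): modified={a.txt, b.txt, c.txt, e.txt} staged={d.txt}
After op 14 (modify d.txt): modified={a.txt, b.txt, c.txt, d.txt, e.txt} staged={d.txt}
After op 15 (git add b.txt): modified={a.txt, c.txt, d.txt, e.txt} staged={b.txt, d.txt}
After op 16 (modify a.txt): modified={a.txt, c.txt, d.txt, e.txt} staged={b.txt, d.txt}
After op 17 (git commit): modified={a.txt, c.txt, d.txt, e.txt} staged={none}
After op 18 (modify b.txt): modified={a.txt, b.txt, c.txt, d.txt, e.txt} staged={none}
After op 19 (git add d.txt): modified={a.txt, b.txt, c.txt, e.txt} staged={d.txt}
After op 20 (git commit): modified={a.txt, b.txt, c.txt, e.txt} staged={none}
After op 21 (modify d.txt): modified={a.txt, b.txt, c.txt, d.txt, e.txt} staged={none}
After op 22 (git add d.txt): modified={a.txt, b.txt, c.txt, e.txt} staged={d.txt}
After op 23 (git reset d.txt): modified={a.txt, b.txt, c.txt, d.txt, e.txt} staged={none}
After op 24 (git add d.txt): modified={a.txt, b.txt, c.txt, e.txt} staged={d.txt}
After op 25 (git commit): modified={a.txt, b.txt, c.txt, e.txt} staged={none}
After op 26 (modify d.txt): modified={a.txt, b.txt, c.txt, d.txt, e.txt} staged={none}
After op 27 (git commit): modified={a.txt, b.txt, c.txt, d.txt, e.txt} staged={none}
After op 28 (git add b.txt): modified={a.txt, c.txt, d.txt, e.txt} staged={b.txt}
Final staged set: {b.txt} -> count=1

Answer: 1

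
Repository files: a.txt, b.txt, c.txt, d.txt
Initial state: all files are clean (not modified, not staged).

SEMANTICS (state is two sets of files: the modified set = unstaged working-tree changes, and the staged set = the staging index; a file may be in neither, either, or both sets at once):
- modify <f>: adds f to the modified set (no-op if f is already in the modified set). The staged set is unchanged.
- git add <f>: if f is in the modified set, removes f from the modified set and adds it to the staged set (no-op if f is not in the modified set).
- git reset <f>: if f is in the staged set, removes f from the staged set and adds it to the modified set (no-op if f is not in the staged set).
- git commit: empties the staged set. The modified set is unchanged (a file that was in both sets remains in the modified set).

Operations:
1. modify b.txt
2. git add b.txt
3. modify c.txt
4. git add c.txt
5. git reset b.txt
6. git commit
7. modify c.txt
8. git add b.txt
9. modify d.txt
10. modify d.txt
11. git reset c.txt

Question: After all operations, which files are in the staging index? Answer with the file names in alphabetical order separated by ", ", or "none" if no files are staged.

Answer: b.txt

Derivation:
After op 1 (modify b.txt): modified={b.txt} staged={none}
After op 2 (git add b.txt): modified={none} staged={b.txt}
After op 3 (modify c.txt): modified={c.txt} staged={b.txt}
After op 4 (git add c.txt): modified={none} staged={b.txt, c.txt}
After op 5 (git reset b.txt): modified={b.txt} staged={c.txt}
After op 6 (git commit): modified={b.txt} staged={none}
After op 7 (modify c.txt): modified={b.txt, c.txt} staged={none}
After op 8 (git add b.txt): modified={c.txt} staged={b.txt}
After op 9 (modify d.txt): modified={c.txt, d.txt} staged={b.txt}
After op 10 (modify d.txt): modified={c.txt, d.txt} staged={b.txt}
After op 11 (git reset c.txt): modified={c.txt, d.txt} staged={b.txt}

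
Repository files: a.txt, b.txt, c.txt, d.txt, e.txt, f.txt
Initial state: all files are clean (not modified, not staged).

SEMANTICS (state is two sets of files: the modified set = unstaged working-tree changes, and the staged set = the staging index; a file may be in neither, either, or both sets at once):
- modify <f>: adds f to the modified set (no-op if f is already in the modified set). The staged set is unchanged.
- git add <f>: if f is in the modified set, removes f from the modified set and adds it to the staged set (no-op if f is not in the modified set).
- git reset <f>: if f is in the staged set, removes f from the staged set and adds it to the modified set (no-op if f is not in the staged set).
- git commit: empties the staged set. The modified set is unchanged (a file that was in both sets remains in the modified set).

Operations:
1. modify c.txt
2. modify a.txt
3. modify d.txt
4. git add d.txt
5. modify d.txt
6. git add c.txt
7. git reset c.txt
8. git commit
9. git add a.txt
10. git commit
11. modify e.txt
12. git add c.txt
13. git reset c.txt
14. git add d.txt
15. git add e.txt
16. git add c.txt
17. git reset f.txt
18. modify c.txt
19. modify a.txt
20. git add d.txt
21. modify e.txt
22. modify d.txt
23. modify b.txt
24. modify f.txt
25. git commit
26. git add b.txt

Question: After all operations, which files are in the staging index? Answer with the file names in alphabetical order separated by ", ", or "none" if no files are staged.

After op 1 (modify c.txt): modified={c.txt} staged={none}
After op 2 (modify a.txt): modified={a.txt, c.txt} staged={none}
After op 3 (modify d.txt): modified={a.txt, c.txt, d.txt} staged={none}
After op 4 (git add d.txt): modified={a.txt, c.txt} staged={d.txt}
After op 5 (modify d.txt): modified={a.txt, c.txt, d.txt} staged={d.txt}
After op 6 (git add c.txt): modified={a.txt, d.txt} staged={c.txt, d.txt}
After op 7 (git reset c.txt): modified={a.txt, c.txt, d.txt} staged={d.txt}
After op 8 (git commit): modified={a.txt, c.txt, d.txt} staged={none}
After op 9 (git add a.txt): modified={c.txt, d.txt} staged={a.txt}
After op 10 (git commit): modified={c.txt, d.txt} staged={none}
After op 11 (modify e.txt): modified={c.txt, d.txt, e.txt} staged={none}
After op 12 (git add c.txt): modified={d.txt, e.txt} staged={c.txt}
After op 13 (git reset c.txt): modified={c.txt, d.txt, e.txt} staged={none}
After op 14 (git add d.txt): modified={c.txt, e.txt} staged={d.txt}
After op 15 (git add e.txt): modified={c.txt} staged={d.txt, e.txt}
After op 16 (git add c.txt): modified={none} staged={c.txt, d.txt, e.txt}
After op 17 (git reset f.txt): modified={none} staged={c.txt, d.txt, e.txt}
After op 18 (modify c.txt): modified={c.txt} staged={c.txt, d.txt, e.txt}
After op 19 (modify a.txt): modified={a.txt, c.txt} staged={c.txt, d.txt, e.txt}
After op 20 (git add d.txt): modified={a.txt, c.txt} staged={c.txt, d.txt, e.txt}
After op 21 (modify e.txt): modified={a.txt, c.txt, e.txt} staged={c.txt, d.txt, e.txt}
After op 22 (modify d.txt): modified={a.txt, c.txt, d.txt, e.txt} staged={c.txt, d.txt, e.txt}
After op 23 (modify b.txt): modified={a.txt, b.txt, c.txt, d.txt, e.txt} staged={c.txt, d.txt, e.txt}
After op 24 (modify f.txt): modified={a.txt, b.txt, c.txt, d.txt, e.txt, f.txt} staged={c.txt, d.txt, e.txt}
After op 25 (git commit): modified={a.txt, b.txt, c.txt, d.txt, e.txt, f.txt} staged={none}
After op 26 (git add b.txt): modified={a.txt, c.txt, d.txt, e.txt, f.txt} staged={b.txt}

Answer: b.txt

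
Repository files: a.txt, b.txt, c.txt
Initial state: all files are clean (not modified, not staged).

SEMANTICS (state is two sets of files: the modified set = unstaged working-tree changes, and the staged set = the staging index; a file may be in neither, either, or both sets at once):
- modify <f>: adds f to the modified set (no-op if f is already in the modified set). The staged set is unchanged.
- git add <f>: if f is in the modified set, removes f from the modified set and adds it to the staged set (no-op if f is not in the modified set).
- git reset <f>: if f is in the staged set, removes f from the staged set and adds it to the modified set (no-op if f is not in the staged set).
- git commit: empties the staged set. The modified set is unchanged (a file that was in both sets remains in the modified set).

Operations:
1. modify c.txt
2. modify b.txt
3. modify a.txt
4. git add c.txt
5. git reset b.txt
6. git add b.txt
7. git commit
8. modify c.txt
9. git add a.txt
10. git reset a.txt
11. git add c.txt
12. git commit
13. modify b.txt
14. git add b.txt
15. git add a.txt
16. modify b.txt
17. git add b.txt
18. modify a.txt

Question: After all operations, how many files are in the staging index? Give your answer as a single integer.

Answer: 2

Derivation:
After op 1 (modify c.txt): modified={c.txt} staged={none}
After op 2 (modify b.txt): modified={b.txt, c.txt} staged={none}
After op 3 (modify a.txt): modified={a.txt, b.txt, c.txt} staged={none}
After op 4 (git add c.txt): modified={a.txt, b.txt} staged={c.txt}
After op 5 (git reset b.txt): modified={a.txt, b.txt} staged={c.txt}
After op 6 (git add b.txt): modified={a.txt} staged={b.txt, c.txt}
After op 7 (git commit): modified={a.txt} staged={none}
After op 8 (modify c.txt): modified={a.txt, c.txt} staged={none}
After op 9 (git add a.txt): modified={c.txt} staged={a.txt}
After op 10 (git reset a.txt): modified={a.txt, c.txt} staged={none}
After op 11 (git add c.txt): modified={a.txt} staged={c.txt}
After op 12 (git commit): modified={a.txt} staged={none}
After op 13 (modify b.txt): modified={a.txt, b.txt} staged={none}
After op 14 (git add b.txt): modified={a.txt} staged={b.txt}
After op 15 (git add a.txt): modified={none} staged={a.txt, b.txt}
After op 16 (modify b.txt): modified={b.txt} staged={a.txt, b.txt}
After op 17 (git add b.txt): modified={none} staged={a.txt, b.txt}
After op 18 (modify a.txt): modified={a.txt} staged={a.txt, b.txt}
Final staged set: {a.txt, b.txt} -> count=2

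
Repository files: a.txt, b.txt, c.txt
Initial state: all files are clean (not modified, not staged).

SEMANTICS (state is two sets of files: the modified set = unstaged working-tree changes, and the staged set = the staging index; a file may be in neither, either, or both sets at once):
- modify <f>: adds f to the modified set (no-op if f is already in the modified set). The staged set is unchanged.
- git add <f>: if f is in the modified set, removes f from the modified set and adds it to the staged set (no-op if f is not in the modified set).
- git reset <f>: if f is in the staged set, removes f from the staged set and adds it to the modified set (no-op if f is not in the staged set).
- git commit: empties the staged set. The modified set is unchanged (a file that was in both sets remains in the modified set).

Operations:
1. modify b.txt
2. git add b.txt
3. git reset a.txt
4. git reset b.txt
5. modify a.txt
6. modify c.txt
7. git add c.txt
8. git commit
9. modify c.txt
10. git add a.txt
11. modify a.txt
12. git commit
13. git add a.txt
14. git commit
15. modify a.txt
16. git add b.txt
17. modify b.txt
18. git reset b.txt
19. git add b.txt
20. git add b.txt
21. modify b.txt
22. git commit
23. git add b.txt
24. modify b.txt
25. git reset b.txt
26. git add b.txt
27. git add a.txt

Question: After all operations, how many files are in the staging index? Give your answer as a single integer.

Answer: 2

Derivation:
After op 1 (modify b.txt): modified={b.txt} staged={none}
After op 2 (git add b.txt): modified={none} staged={b.txt}
After op 3 (git reset a.txt): modified={none} staged={b.txt}
After op 4 (git reset b.txt): modified={b.txt} staged={none}
After op 5 (modify a.txt): modified={a.txt, b.txt} staged={none}
After op 6 (modify c.txt): modified={a.txt, b.txt, c.txt} staged={none}
After op 7 (git add c.txt): modified={a.txt, b.txt} staged={c.txt}
After op 8 (git commit): modified={a.txt, b.txt} staged={none}
After op 9 (modify c.txt): modified={a.txt, b.txt, c.txt} staged={none}
After op 10 (git add a.txt): modified={b.txt, c.txt} staged={a.txt}
After op 11 (modify a.txt): modified={a.txt, b.txt, c.txt} staged={a.txt}
After op 12 (git commit): modified={a.txt, b.txt, c.txt} staged={none}
After op 13 (git add a.txt): modified={b.txt, c.txt} staged={a.txt}
After op 14 (git commit): modified={b.txt, c.txt} staged={none}
After op 15 (modify a.txt): modified={a.txt, b.txt, c.txt} staged={none}
After op 16 (git add b.txt): modified={a.txt, c.txt} staged={b.txt}
After op 17 (modify b.txt): modified={a.txt, b.txt, c.txt} staged={b.txt}
After op 18 (git reset b.txt): modified={a.txt, b.txt, c.txt} staged={none}
After op 19 (git add b.txt): modified={a.txt, c.txt} staged={b.txt}
After op 20 (git add b.txt): modified={a.txt, c.txt} staged={b.txt}
After op 21 (modify b.txt): modified={a.txt, b.txt, c.txt} staged={b.txt}
After op 22 (git commit): modified={a.txt, b.txt, c.txt} staged={none}
After op 23 (git add b.txt): modified={a.txt, c.txt} staged={b.txt}
After op 24 (modify b.txt): modified={a.txt, b.txt, c.txt} staged={b.txt}
After op 25 (git reset b.txt): modified={a.txt, b.txt, c.txt} staged={none}
After op 26 (git add b.txt): modified={a.txt, c.txt} staged={b.txt}
After op 27 (git add a.txt): modified={c.txt} staged={a.txt, b.txt}
Final staged set: {a.txt, b.txt} -> count=2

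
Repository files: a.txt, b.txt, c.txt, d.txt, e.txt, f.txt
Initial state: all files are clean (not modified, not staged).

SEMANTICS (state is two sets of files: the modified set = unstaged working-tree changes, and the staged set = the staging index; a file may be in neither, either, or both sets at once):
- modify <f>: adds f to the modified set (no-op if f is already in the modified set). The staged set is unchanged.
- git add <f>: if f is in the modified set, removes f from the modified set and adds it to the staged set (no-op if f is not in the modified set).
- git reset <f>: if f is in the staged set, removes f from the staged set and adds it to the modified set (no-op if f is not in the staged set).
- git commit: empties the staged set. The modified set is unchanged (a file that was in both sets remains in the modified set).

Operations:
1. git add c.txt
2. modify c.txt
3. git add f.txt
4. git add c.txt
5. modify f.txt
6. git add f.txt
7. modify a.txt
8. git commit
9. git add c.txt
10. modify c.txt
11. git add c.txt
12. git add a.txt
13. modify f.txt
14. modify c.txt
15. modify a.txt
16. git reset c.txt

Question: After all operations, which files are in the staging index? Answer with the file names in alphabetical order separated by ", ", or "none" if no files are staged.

Answer: a.txt

Derivation:
After op 1 (git add c.txt): modified={none} staged={none}
After op 2 (modify c.txt): modified={c.txt} staged={none}
After op 3 (git add f.txt): modified={c.txt} staged={none}
After op 4 (git add c.txt): modified={none} staged={c.txt}
After op 5 (modify f.txt): modified={f.txt} staged={c.txt}
After op 6 (git add f.txt): modified={none} staged={c.txt, f.txt}
After op 7 (modify a.txt): modified={a.txt} staged={c.txt, f.txt}
After op 8 (git commit): modified={a.txt} staged={none}
After op 9 (git add c.txt): modified={a.txt} staged={none}
After op 10 (modify c.txt): modified={a.txt, c.txt} staged={none}
After op 11 (git add c.txt): modified={a.txt} staged={c.txt}
After op 12 (git add a.txt): modified={none} staged={a.txt, c.txt}
After op 13 (modify f.txt): modified={f.txt} staged={a.txt, c.txt}
After op 14 (modify c.txt): modified={c.txt, f.txt} staged={a.txt, c.txt}
After op 15 (modify a.txt): modified={a.txt, c.txt, f.txt} staged={a.txt, c.txt}
After op 16 (git reset c.txt): modified={a.txt, c.txt, f.txt} staged={a.txt}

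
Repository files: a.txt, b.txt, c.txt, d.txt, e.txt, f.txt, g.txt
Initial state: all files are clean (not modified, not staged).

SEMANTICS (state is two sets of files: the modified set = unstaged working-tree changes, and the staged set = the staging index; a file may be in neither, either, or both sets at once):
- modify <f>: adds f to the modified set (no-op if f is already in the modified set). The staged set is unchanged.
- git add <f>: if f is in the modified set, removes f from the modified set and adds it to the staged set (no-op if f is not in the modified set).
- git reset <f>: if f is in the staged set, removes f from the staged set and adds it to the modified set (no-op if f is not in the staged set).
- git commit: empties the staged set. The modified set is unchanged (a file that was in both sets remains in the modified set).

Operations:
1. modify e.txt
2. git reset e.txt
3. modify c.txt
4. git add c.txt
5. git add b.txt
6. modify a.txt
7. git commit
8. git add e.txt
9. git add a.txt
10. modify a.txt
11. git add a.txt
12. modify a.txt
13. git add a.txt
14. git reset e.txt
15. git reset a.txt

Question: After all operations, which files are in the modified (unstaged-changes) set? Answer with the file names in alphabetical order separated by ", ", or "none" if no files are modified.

Answer: a.txt, e.txt

Derivation:
After op 1 (modify e.txt): modified={e.txt} staged={none}
After op 2 (git reset e.txt): modified={e.txt} staged={none}
After op 3 (modify c.txt): modified={c.txt, e.txt} staged={none}
After op 4 (git add c.txt): modified={e.txt} staged={c.txt}
After op 5 (git add b.txt): modified={e.txt} staged={c.txt}
After op 6 (modify a.txt): modified={a.txt, e.txt} staged={c.txt}
After op 7 (git commit): modified={a.txt, e.txt} staged={none}
After op 8 (git add e.txt): modified={a.txt} staged={e.txt}
After op 9 (git add a.txt): modified={none} staged={a.txt, e.txt}
After op 10 (modify a.txt): modified={a.txt} staged={a.txt, e.txt}
After op 11 (git add a.txt): modified={none} staged={a.txt, e.txt}
After op 12 (modify a.txt): modified={a.txt} staged={a.txt, e.txt}
After op 13 (git add a.txt): modified={none} staged={a.txt, e.txt}
After op 14 (git reset e.txt): modified={e.txt} staged={a.txt}
After op 15 (git reset a.txt): modified={a.txt, e.txt} staged={none}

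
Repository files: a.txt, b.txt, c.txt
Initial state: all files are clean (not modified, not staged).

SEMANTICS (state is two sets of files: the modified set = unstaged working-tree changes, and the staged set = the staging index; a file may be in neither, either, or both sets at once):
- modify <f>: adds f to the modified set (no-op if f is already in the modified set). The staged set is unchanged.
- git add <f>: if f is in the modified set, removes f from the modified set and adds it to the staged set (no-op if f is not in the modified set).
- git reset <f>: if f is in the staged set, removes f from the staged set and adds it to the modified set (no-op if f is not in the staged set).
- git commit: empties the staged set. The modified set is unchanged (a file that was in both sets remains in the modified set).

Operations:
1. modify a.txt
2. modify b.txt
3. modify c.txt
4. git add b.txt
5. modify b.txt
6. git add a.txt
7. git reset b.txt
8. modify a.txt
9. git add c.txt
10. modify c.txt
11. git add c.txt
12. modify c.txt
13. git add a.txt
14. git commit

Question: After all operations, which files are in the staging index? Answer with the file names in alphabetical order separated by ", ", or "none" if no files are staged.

After op 1 (modify a.txt): modified={a.txt} staged={none}
After op 2 (modify b.txt): modified={a.txt, b.txt} staged={none}
After op 3 (modify c.txt): modified={a.txt, b.txt, c.txt} staged={none}
After op 4 (git add b.txt): modified={a.txt, c.txt} staged={b.txt}
After op 5 (modify b.txt): modified={a.txt, b.txt, c.txt} staged={b.txt}
After op 6 (git add a.txt): modified={b.txt, c.txt} staged={a.txt, b.txt}
After op 7 (git reset b.txt): modified={b.txt, c.txt} staged={a.txt}
After op 8 (modify a.txt): modified={a.txt, b.txt, c.txt} staged={a.txt}
After op 9 (git add c.txt): modified={a.txt, b.txt} staged={a.txt, c.txt}
After op 10 (modify c.txt): modified={a.txt, b.txt, c.txt} staged={a.txt, c.txt}
After op 11 (git add c.txt): modified={a.txt, b.txt} staged={a.txt, c.txt}
After op 12 (modify c.txt): modified={a.txt, b.txt, c.txt} staged={a.txt, c.txt}
After op 13 (git add a.txt): modified={b.txt, c.txt} staged={a.txt, c.txt}
After op 14 (git commit): modified={b.txt, c.txt} staged={none}

Answer: none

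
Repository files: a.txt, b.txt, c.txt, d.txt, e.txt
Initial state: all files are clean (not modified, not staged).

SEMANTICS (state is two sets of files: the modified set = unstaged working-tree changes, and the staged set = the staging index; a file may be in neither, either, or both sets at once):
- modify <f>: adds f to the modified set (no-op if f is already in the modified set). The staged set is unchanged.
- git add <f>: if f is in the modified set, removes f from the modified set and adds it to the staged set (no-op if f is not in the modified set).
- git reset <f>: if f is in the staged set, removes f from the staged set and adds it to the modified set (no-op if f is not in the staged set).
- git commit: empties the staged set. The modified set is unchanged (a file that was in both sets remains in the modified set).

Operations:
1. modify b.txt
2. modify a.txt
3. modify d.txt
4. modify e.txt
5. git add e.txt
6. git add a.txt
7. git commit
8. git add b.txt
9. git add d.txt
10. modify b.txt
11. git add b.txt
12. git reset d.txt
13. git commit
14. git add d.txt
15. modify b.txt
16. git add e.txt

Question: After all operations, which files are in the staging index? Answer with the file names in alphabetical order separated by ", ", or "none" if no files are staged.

Answer: d.txt

Derivation:
After op 1 (modify b.txt): modified={b.txt} staged={none}
After op 2 (modify a.txt): modified={a.txt, b.txt} staged={none}
After op 3 (modify d.txt): modified={a.txt, b.txt, d.txt} staged={none}
After op 4 (modify e.txt): modified={a.txt, b.txt, d.txt, e.txt} staged={none}
After op 5 (git add e.txt): modified={a.txt, b.txt, d.txt} staged={e.txt}
After op 6 (git add a.txt): modified={b.txt, d.txt} staged={a.txt, e.txt}
After op 7 (git commit): modified={b.txt, d.txt} staged={none}
After op 8 (git add b.txt): modified={d.txt} staged={b.txt}
After op 9 (git add d.txt): modified={none} staged={b.txt, d.txt}
After op 10 (modify b.txt): modified={b.txt} staged={b.txt, d.txt}
After op 11 (git add b.txt): modified={none} staged={b.txt, d.txt}
After op 12 (git reset d.txt): modified={d.txt} staged={b.txt}
After op 13 (git commit): modified={d.txt} staged={none}
After op 14 (git add d.txt): modified={none} staged={d.txt}
After op 15 (modify b.txt): modified={b.txt} staged={d.txt}
After op 16 (git add e.txt): modified={b.txt} staged={d.txt}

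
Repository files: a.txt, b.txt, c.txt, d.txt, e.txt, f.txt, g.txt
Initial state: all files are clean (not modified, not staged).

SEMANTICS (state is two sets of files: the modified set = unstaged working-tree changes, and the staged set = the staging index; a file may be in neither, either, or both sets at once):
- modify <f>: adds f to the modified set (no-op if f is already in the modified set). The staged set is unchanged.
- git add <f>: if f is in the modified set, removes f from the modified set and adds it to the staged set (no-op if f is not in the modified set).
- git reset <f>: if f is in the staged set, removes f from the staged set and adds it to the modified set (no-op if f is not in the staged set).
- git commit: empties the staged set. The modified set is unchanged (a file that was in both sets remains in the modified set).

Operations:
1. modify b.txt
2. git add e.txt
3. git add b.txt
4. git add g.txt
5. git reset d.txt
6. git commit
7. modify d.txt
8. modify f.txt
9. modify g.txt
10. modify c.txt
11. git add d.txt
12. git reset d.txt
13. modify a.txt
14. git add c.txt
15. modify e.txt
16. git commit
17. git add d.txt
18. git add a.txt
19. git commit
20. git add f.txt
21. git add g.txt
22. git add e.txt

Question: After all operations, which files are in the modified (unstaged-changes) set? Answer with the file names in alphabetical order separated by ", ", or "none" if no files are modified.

After op 1 (modify b.txt): modified={b.txt} staged={none}
After op 2 (git add e.txt): modified={b.txt} staged={none}
After op 3 (git add b.txt): modified={none} staged={b.txt}
After op 4 (git add g.txt): modified={none} staged={b.txt}
After op 5 (git reset d.txt): modified={none} staged={b.txt}
After op 6 (git commit): modified={none} staged={none}
After op 7 (modify d.txt): modified={d.txt} staged={none}
After op 8 (modify f.txt): modified={d.txt, f.txt} staged={none}
After op 9 (modify g.txt): modified={d.txt, f.txt, g.txt} staged={none}
After op 10 (modify c.txt): modified={c.txt, d.txt, f.txt, g.txt} staged={none}
After op 11 (git add d.txt): modified={c.txt, f.txt, g.txt} staged={d.txt}
After op 12 (git reset d.txt): modified={c.txt, d.txt, f.txt, g.txt} staged={none}
After op 13 (modify a.txt): modified={a.txt, c.txt, d.txt, f.txt, g.txt} staged={none}
After op 14 (git add c.txt): modified={a.txt, d.txt, f.txt, g.txt} staged={c.txt}
After op 15 (modify e.txt): modified={a.txt, d.txt, e.txt, f.txt, g.txt} staged={c.txt}
After op 16 (git commit): modified={a.txt, d.txt, e.txt, f.txt, g.txt} staged={none}
After op 17 (git add d.txt): modified={a.txt, e.txt, f.txt, g.txt} staged={d.txt}
After op 18 (git add a.txt): modified={e.txt, f.txt, g.txt} staged={a.txt, d.txt}
After op 19 (git commit): modified={e.txt, f.txt, g.txt} staged={none}
After op 20 (git add f.txt): modified={e.txt, g.txt} staged={f.txt}
After op 21 (git add g.txt): modified={e.txt} staged={f.txt, g.txt}
After op 22 (git add e.txt): modified={none} staged={e.txt, f.txt, g.txt}

Answer: none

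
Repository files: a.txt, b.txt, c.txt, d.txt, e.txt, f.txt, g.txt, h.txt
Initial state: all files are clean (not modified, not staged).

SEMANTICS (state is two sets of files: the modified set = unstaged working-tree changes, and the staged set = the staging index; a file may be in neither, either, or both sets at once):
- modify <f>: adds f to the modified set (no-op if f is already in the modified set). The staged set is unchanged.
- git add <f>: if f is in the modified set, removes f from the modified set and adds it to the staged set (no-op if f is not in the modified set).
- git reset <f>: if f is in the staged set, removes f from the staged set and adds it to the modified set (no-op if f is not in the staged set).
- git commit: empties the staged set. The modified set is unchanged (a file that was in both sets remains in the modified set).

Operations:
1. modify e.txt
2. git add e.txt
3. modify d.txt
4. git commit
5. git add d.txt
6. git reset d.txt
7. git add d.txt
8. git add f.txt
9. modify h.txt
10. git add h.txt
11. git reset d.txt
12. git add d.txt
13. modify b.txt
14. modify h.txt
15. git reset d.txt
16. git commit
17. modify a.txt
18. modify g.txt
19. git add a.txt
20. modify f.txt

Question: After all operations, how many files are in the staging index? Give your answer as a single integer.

Answer: 1

Derivation:
After op 1 (modify e.txt): modified={e.txt} staged={none}
After op 2 (git add e.txt): modified={none} staged={e.txt}
After op 3 (modify d.txt): modified={d.txt} staged={e.txt}
After op 4 (git commit): modified={d.txt} staged={none}
After op 5 (git add d.txt): modified={none} staged={d.txt}
After op 6 (git reset d.txt): modified={d.txt} staged={none}
After op 7 (git add d.txt): modified={none} staged={d.txt}
After op 8 (git add f.txt): modified={none} staged={d.txt}
After op 9 (modify h.txt): modified={h.txt} staged={d.txt}
After op 10 (git add h.txt): modified={none} staged={d.txt, h.txt}
After op 11 (git reset d.txt): modified={d.txt} staged={h.txt}
After op 12 (git add d.txt): modified={none} staged={d.txt, h.txt}
After op 13 (modify b.txt): modified={b.txt} staged={d.txt, h.txt}
After op 14 (modify h.txt): modified={b.txt, h.txt} staged={d.txt, h.txt}
After op 15 (git reset d.txt): modified={b.txt, d.txt, h.txt} staged={h.txt}
After op 16 (git commit): modified={b.txt, d.txt, h.txt} staged={none}
After op 17 (modify a.txt): modified={a.txt, b.txt, d.txt, h.txt} staged={none}
After op 18 (modify g.txt): modified={a.txt, b.txt, d.txt, g.txt, h.txt} staged={none}
After op 19 (git add a.txt): modified={b.txt, d.txt, g.txt, h.txt} staged={a.txt}
After op 20 (modify f.txt): modified={b.txt, d.txt, f.txt, g.txt, h.txt} staged={a.txt}
Final staged set: {a.txt} -> count=1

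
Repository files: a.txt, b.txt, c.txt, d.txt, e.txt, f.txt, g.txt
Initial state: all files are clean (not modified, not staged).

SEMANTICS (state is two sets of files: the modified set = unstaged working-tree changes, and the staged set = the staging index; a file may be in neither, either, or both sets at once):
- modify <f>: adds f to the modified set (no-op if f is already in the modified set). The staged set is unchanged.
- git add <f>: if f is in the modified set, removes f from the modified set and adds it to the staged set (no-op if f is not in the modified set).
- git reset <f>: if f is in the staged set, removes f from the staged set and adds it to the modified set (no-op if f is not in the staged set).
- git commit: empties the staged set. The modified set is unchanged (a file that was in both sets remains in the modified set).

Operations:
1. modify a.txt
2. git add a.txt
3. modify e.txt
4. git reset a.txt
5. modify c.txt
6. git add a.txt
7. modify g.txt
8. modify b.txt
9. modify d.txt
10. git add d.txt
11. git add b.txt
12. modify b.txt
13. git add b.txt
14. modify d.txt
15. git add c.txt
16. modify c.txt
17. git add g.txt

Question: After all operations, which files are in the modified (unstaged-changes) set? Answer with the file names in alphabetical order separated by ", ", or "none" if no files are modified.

After op 1 (modify a.txt): modified={a.txt} staged={none}
After op 2 (git add a.txt): modified={none} staged={a.txt}
After op 3 (modify e.txt): modified={e.txt} staged={a.txt}
After op 4 (git reset a.txt): modified={a.txt, e.txt} staged={none}
After op 5 (modify c.txt): modified={a.txt, c.txt, e.txt} staged={none}
After op 6 (git add a.txt): modified={c.txt, e.txt} staged={a.txt}
After op 7 (modify g.txt): modified={c.txt, e.txt, g.txt} staged={a.txt}
After op 8 (modify b.txt): modified={b.txt, c.txt, e.txt, g.txt} staged={a.txt}
After op 9 (modify d.txt): modified={b.txt, c.txt, d.txt, e.txt, g.txt} staged={a.txt}
After op 10 (git add d.txt): modified={b.txt, c.txt, e.txt, g.txt} staged={a.txt, d.txt}
After op 11 (git add b.txt): modified={c.txt, e.txt, g.txt} staged={a.txt, b.txt, d.txt}
After op 12 (modify b.txt): modified={b.txt, c.txt, e.txt, g.txt} staged={a.txt, b.txt, d.txt}
After op 13 (git add b.txt): modified={c.txt, e.txt, g.txt} staged={a.txt, b.txt, d.txt}
After op 14 (modify d.txt): modified={c.txt, d.txt, e.txt, g.txt} staged={a.txt, b.txt, d.txt}
After op 15 (git add c.txt): modified={d.txt, e.txt, g.txt} staged={a.txt, b.txt, c.txt, d.txt}
After op 16 (modify c.txt): modified={c.txt, d.txt, e.txt, g.txt} staged={a.txt, b.txt, c.txt, d.txt}
After op 17 (git add g.txt): modified={c.txt, d.txt, e.txt} staged={a.txt, b.txt, c.txt, d.txt, g.txt}

Answer: c.txt, d.txt, e.txt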